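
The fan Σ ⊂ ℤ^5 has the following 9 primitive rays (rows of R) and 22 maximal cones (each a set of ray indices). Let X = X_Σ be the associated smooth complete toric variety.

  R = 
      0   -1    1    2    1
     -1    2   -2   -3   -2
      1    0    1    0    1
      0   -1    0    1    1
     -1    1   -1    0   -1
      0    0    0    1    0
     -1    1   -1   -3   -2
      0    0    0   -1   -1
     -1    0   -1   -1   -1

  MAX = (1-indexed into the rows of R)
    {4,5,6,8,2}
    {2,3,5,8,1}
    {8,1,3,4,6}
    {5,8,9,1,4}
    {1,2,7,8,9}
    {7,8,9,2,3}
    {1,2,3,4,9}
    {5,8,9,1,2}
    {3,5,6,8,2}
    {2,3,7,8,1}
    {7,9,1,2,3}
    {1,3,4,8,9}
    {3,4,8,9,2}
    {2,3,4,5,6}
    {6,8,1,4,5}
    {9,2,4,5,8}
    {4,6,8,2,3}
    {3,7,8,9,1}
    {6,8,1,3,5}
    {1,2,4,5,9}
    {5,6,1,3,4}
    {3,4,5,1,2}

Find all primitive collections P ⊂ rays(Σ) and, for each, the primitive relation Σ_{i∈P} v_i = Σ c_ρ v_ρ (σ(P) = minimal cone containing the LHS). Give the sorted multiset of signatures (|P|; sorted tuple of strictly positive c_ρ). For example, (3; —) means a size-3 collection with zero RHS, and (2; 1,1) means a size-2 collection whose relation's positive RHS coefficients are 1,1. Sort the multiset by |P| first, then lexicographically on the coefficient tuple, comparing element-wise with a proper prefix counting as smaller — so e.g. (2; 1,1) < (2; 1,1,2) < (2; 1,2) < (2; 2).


|primitive collections| = 9. Relations:

  P = {6,7}:  v_{6} + v_{7} = v_{1} + v_{2} + v_{8}  ⟹  sig = (2; 1,1,1)
  P = {6,9}:  v_{6} + v_{9} = v_{4} + v_{5} + v_{8}  ⟹  sig = (2; 1,1,1)
  P = {4,7}:  v_{4} + v_{7} = v_{3} + 2·v_{9}  ⟹  sig = (2; 1,2)
  P = {5,7}:  v_{5} + v_{7} = 2·v_{1} + 2·v_{2} + v_{8}  ⟹  sig = (2; 1,2,2)
  P = {1,2,6}:  v_{1} + v_{2} + v_{6} = v_{5}  ⟹  sig = (3; 1)
  P = {3,5,9}:  v_{3} + v_{5} + v_{9} = v_{1} + v_{2}  ⟹  sig = (3; 1,1)
  P = {3,4,5,8}:  v_{3} + v_{4} + v_{5} + v_{8} = 0  ⟹  sig = (4; —)
  P = {1,2,4,8}:  v_{1} + v_{2} + v_{4} + v_{8} = v_{9}  ⟹  sig = (4; 1)
  P = {1,2,3,8,9}:  v_{1} + v_{2} + v_{3} + v_{8} + v_{9} = v_{7}  ⟹  sig = (5; 1)

Hence PRS(X_Σ) =
{ (2; 1,1,1) ×2,  (2; 1,2),  (2; 1,2,2),  (3; 1),  (3; 1,1),  (4; —),  (4; 1),  (5; 1) }


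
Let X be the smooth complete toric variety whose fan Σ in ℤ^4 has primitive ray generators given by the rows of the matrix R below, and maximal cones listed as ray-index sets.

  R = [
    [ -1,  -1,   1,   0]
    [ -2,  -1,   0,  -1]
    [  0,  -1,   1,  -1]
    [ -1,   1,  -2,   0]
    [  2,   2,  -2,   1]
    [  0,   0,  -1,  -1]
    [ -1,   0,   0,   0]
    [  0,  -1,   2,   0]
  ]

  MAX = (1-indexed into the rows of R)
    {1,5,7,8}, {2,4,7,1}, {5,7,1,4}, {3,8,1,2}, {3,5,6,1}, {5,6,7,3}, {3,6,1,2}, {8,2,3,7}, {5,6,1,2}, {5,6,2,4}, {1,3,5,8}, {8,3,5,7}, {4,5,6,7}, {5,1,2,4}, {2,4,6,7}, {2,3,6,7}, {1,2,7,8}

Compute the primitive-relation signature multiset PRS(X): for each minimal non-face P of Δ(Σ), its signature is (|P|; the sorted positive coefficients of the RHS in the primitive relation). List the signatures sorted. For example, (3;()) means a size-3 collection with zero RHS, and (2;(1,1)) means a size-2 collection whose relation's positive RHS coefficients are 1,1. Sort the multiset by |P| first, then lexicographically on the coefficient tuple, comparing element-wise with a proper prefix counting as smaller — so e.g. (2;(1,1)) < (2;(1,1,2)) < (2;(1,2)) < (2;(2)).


Δ(Σ) — 8 vertices, 9 min non-faces:

  P = {4,8}:  v_{4} + v_{8} = v_{7}  ⟹  sig = (2;(1))
  P = {6,8}:  v_{6} + v_{8} = v_{3}  ⟹  sig = (2;(1))
  P = {3,4}:  v_{3} + v_{4} = v_{6} + v_{7}  ⟹  sig = (2;(1,1))
  P = {2,5,8}:  v_{2} + v_{5} + v_{8} = 0  ⟹  sig = (3;())
  P = {1,6,7}:  v_{1} + v_{6} + v_{7} = v_{2}  ⟹  sig = (3;(1))
  P = {2,3,5}:  v_{2} + v_{3} + v_{5} = v_{6}  ⟹  sig = (3;(1))
  P = {2,5,7}:  v_{2} + v_{5} + v_{7} = v_{4}  ⟹  sig = (3;(1))
  P = {1,3,7}:  v_{1} + v_{3} + v_{7} = v_{2} + v_{8}  ⟹  sig = (3;(1,1))
  P = {1,4,6}:  v_{1} + v_{4} + v_{6} = 2·v_{2} + v_{5}  ⟹  sig = (3;(1,2))

Hence PRS(X_Σ) =
    (2;(1))
    (2;(1))
    (2;(1,1))
    (3;())
    (3;(1))
    (3;(1))
    (3;(1))
    (3;(1,1))
    (3;(1,2))


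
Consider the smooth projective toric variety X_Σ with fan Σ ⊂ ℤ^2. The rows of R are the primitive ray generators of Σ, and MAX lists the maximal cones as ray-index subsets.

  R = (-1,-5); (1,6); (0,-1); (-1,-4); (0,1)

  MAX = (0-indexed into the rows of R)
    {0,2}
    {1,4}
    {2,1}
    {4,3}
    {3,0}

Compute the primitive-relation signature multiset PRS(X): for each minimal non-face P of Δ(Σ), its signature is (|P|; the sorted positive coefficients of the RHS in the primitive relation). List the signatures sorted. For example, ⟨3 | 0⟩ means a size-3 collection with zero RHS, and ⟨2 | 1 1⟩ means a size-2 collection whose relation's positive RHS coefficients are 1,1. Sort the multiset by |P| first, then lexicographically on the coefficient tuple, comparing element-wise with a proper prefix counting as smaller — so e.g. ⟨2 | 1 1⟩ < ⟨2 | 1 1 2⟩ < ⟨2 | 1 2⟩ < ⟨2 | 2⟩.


5 collections generate NE(X_Σ); each relation:

  P = {2,4}:  v_{2} + v_{4} = 0 — sig = ⟨2 | 0⟩
  P = {0,1}:  v_{0} + v_{1} = v_{4} — sig = ⟨2 | 1⟩
  P = {0,4}:  v_{0} + v_{4} = v_{3} — sig = ⟨2 | 1⟩
  P = {2,3}:  v_{2} + v_{3} = v_{0} — sig = ⟨2 | 1⟩
  P = {1,3}:  v_{1} + v_{3} = 2·v_{4} — sig = ⟨2 | 2⟩

so the primitive-relation signature multiset is
    ⟨2 | 0⟩
    ⟨2 | 1⟩
    ⟨2 | 1⟩
    ⟨2 | 1⟩
    ⟨2 | 2⟩


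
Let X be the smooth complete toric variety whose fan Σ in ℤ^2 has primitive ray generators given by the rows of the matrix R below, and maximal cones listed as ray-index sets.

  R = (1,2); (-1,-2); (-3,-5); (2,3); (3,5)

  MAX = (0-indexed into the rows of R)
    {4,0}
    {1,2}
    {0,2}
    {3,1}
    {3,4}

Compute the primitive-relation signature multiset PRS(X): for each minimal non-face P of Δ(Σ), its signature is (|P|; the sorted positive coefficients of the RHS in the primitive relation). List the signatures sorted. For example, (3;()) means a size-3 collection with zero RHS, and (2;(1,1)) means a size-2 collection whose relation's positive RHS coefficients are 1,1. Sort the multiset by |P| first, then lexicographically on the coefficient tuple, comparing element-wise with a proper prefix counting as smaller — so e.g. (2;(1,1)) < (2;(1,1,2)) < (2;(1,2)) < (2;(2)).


|primitive collections| = 5. Relations:

  • {0,1}:  v_{0} + v_{1} = 0  ⟹  sig = (2;())
  • {2,4}:  v_{2} + v_{4} = 0  ⟹  sig = (2;())
  • {0,3}:  v_{0} + v_{3} = v_{4}  ⟹  sig = (2;(1))
  • {1,4}:  v_{1} + v_{4} = v_{3}  ⟹  sig = (2;(1))
  • {2,3}:  v_{2} + v_{3} = v_{1}  ⟹  sig = (2;(1))

Sorted signature multiset PRS(X):
[(2;()), (2;()), (2;(1)), (2;(1)), (2;(1))]


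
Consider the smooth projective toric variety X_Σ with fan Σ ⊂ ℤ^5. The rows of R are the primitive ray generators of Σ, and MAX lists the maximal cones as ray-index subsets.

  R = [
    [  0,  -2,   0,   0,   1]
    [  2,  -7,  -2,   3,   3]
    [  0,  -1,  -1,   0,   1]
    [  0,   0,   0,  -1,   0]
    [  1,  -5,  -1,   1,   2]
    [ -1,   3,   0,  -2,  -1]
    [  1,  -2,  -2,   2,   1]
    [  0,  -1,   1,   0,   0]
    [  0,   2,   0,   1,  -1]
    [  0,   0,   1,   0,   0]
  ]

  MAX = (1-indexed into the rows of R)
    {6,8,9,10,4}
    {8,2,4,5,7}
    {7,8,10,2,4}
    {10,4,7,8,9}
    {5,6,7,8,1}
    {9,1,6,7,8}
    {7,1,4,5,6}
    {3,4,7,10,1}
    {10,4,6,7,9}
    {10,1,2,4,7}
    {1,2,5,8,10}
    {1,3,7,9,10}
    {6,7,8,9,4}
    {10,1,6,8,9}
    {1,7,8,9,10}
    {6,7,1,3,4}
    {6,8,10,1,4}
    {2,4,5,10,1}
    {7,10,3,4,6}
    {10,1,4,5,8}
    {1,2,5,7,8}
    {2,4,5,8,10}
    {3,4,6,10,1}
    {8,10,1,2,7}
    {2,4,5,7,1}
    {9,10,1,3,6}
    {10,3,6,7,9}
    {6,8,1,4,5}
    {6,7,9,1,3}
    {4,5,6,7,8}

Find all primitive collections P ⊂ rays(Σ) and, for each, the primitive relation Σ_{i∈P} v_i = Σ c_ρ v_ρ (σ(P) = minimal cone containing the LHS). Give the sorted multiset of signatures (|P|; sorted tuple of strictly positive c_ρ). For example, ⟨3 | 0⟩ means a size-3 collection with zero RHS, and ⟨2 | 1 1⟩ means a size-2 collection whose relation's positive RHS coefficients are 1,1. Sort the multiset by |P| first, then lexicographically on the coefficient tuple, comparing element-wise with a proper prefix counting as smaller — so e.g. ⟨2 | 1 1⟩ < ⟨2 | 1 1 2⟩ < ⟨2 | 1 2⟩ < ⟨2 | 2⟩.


Primitive collections (14):

  {3,8}:  v_{3} + v_{8} = v_{1}  ⟹  sig = ⟨2 | 1⟩
  {5,9}:  v_{5} + v_{9} = v_{7} + v_{8}  ⟹  sig = ⟨2 | 1 1⟩
  {2,6}:  v_{2} + v_{6} = v_{1} + v_{4} + v_{7}  ⟹  sig = ⟨2 | 1 1 1⟩
  {2,9}:  v_{2} + v_{9} = 2·v_{7} + v_{8} + v_{10}  ⟹  sig = ⟨2 | 1 1 2⟩
  {3,5}:  v_{3} + v_{5} = 2·v_{1} + v_{4} + v_{7}  ⟹  sig = ⟨2 | 1 1 2⟩
  {2,3}:  v_{2} + v_{3} = 2·v_{1} + v_{4} + 2·v_{7} + v_{10}  ⟹  sig = ⟨2 | 1 1 2 2⟩
  {1,4,9}:  v_{1} + v_{4} + v_{9} = 0  ⟹  sig = ⟨3 | 0⟩
  {5,7,10}:  v_{5} + v_{7} + v_{10} = v_{2}  ⟹  sig = ⟨3 | 1⟩
  {5,6,10}:  v_{5} + v_{6} + v_{10} = v_{1} + v_{4}  ⟹  sig = ⟨3 | 1 1⟩
  {3,4,9}:  v_{3} + v_{4} + v_{9} = v_{6} + v_{7} + v_{10}  ⟹  sig = ⟨3 | 1 1 1⟩
  {6,7,8,10}:  v_{6} + v_{7} + v_{8} + v_{10} = 0  ⟹  sig = ⟨4 | 0⟩
  {1,4,7,8}:  v_{1} + v_{4} + v_{7} + v_{8} = v_{5}  ⟹  sig = ⟨4 | 1⟩
  {1,6,7,10}:  v_{1} + v_{6} + v_{7} + v_{10} = v_{3}  ⟹  sig = ⟨4 | 1⟩
  {1,2,4,8}:  v_{1} + v_{2} + v_{4} + v_{8} = 2·v_{5} + v_{10}  ⟹  sig = ⟨4 | 1 2⟩

Hence PRS(X_Σ) =
    |P|=2: 6 collections, coeffs (1), (1,1), (1,1,1), (1,1,2), (1,1,2), (1,1,2,2)
    |P|=3: 4 collections, coeffs (), (1), (1,1), (1,1,1)
    |P|=4: 4 collections, coeffs (), (1), (1), (1,2)


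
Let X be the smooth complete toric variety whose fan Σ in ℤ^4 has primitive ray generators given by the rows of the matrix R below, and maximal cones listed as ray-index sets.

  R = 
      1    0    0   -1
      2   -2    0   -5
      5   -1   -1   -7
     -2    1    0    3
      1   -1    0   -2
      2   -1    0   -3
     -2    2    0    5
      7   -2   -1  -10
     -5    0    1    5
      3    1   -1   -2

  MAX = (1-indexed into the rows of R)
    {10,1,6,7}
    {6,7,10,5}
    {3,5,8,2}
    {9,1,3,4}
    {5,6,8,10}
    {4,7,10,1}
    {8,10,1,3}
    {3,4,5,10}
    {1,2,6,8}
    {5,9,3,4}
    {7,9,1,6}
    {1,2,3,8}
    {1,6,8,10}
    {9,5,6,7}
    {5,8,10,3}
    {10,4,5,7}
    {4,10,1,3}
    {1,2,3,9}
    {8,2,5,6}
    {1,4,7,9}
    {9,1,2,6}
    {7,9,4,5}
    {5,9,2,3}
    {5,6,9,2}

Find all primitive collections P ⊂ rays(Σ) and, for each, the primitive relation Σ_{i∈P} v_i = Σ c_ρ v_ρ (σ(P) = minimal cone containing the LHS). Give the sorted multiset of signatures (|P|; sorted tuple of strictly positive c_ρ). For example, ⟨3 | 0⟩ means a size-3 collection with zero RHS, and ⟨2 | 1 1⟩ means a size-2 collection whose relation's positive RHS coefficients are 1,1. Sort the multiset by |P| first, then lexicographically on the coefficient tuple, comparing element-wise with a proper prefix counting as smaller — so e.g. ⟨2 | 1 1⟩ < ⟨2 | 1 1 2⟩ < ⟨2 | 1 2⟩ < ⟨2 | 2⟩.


Δ(Σ) — 10 vertices, 11 min non-faces:

  • {2,7}:  v_{2} + v_{7} = 0  →  sig = ⟨2 | 0⟩
  • {4,6}:  v_{4} + v_{6} = 0  →  sig = ⟨2 | 0⟩
  • {1,5}:  v_{1} + v_{5} = v_{6}  →  sig = ⟨2 | 1⟩
  • {2,10}:  v_{2} + v_{10} = v_{3}  →  sig = ⟨2 | 1⟩
  • {3,6}:  v_{3} + v_{6} = v_{8}  →  sig = ⟨2 | 1⟩
  • {3,7}:  v_{3} + v_{7} = v_{10}  →  sig = ⟨2 | 1⟩
  • {4,8}:  v_{4} + v_{8} = v_{3}  →  sig = ⟨2 | 1⟩
  • {8,9}:  v_{8} + v_{9} = v_{2}  →  sig = ⟨2 | 1⟩
  • {9,10}:  v_{9} + v_{10} = v_{4}  →  sig = ⟨2 | 1⟩
  • {2,4}:  v_{2} + v_{4} = v_{3} + v_{9}  →  sig = ⟨2 | 1 1⟩
  • {7,8}:  v_{7} + v_{8} = v_{6} + v_{10}  →  sig = ⟨2 | 1 1⟩

Hence PRS(X_Σ) =
[⟨2 | 0⟩, ⟨2 | 0⟩, ⟨2 | 1⟩, ⟨2 | 1⟩, ⟨2 | 1⟩, ⟨2 | 1⟩, ⟨2 | 1⟩, ⟨2 | 1⟩, ⟨2 | 1⟩, ⟨2 | 1 1⟩, ⟨2 | 1 1⟩]


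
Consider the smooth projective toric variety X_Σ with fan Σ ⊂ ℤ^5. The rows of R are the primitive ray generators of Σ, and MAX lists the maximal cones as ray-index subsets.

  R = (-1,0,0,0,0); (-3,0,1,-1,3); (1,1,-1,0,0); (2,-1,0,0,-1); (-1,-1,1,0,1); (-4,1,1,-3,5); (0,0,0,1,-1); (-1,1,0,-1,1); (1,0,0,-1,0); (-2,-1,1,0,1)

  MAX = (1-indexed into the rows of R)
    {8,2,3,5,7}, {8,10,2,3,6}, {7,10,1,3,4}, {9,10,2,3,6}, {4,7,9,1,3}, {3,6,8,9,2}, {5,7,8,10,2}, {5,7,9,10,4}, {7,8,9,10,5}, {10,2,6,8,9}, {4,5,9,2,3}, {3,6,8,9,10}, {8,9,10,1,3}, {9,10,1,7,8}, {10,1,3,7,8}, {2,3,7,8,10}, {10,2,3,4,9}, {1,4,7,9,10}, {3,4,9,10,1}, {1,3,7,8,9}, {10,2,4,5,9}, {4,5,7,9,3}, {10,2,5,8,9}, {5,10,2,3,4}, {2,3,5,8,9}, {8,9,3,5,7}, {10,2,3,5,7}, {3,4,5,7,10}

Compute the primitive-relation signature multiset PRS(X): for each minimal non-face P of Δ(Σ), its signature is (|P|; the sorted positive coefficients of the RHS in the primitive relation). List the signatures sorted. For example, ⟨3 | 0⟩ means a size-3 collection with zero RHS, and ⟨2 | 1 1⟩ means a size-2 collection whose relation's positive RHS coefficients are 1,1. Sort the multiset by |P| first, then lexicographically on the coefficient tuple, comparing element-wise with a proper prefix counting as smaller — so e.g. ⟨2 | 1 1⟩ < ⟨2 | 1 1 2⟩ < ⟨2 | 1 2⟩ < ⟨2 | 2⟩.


13 minimal non-faces of Δ(Σ) (on 10 rays):

  {1,5}:  v_{1} + v_{5} = v_{10}  →  sig = ⟨2 | 1⟩
  {4,8}:  v_{4} + v_{8} = v_{9}  →  sig = ⟨2 | 1⟩
  {6,7}:  v_{6} + v_{7} = v_{2} + v_{8}  →  sig = ⟨2 | 1 1⟩
  {4,6}:  v_{4} + v_{6} = v_{2} + v_{3} + 2·v_{9} + v_{10}  →  sig = ⟨2 | 1 1 1 2⟩
  {1,2}:  v_{1} + v_{2} = v_{3} + v_{8} + 2·v_{10}  →  sig = ⟨2 | 1 1 2⟩
  {5,6}:  v_{5} + v_{6} = 2·v_{2} + v_{9}  →  sig = ⟨2 | 1 2⟩
  {1,6}:  v_{1} + v_{6} = 2·v_{3} + 2·v_{8} + v_{9} + 3·v_{10}  →  sig = ⟨2 | 1 2 2 3⟩
  {2,4,7}:  v_{2} + v_{4} + v_{7} = v_{5}  →  sig = ⟨3 | 1⟩
  {2,7,9}:  v_{2} + v_{7} + v_{9} = v_{5} + v_{8}  →  sig = ⟨3 | 1 1⟩
  {3,7,9,10}:  v_{3} + v_{7} + v_{9} + v_{10} = 0  →  sig = ⟨4 | 0⟩
  {3,5,8,10}:  v_{3} + v_{5} + v_{8} + v_{10} = v_{2}  →  sig = ⟨4 | 1⟩
  {3,5,9,10}:  v_{3} + v_{5} + v_{9} + v_{10} = v_{2} + v_{4}  →  sig = ⟨4 | 1 1⟩
  {2,3,8,9,10}:  v_{2} + v_{3} + v_{8} + v_{9} + v_{10} = v_{6}  →  sig = ⟨5 | 1⟩

Signatures (|P|; sorted positive RHS coefficients), sorted:
    |P|=2: 7 collections, coeffs (1), (1), (1,1), (1,1,1,2), (1,1,2), (1,2), (1,2,2,3)
    |P|=3: 2 collections, coeffs (1), (1,1)
    |P|=4: 3 collections, coeffs (), (1), (1,1)
    |P|=5: 1 collection, coeffs (1)


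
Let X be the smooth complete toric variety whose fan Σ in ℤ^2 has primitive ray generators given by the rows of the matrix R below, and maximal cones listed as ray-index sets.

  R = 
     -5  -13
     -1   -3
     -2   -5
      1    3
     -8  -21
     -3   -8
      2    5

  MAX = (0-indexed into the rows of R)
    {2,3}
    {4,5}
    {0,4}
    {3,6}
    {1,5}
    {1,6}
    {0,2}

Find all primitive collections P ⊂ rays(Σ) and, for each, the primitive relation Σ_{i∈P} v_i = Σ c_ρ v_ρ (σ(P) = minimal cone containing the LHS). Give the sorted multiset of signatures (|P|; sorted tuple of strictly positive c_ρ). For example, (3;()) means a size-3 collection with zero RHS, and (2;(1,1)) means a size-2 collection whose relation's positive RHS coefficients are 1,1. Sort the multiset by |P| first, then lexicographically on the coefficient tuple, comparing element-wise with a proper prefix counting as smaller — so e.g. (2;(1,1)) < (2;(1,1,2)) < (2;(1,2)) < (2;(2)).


14 minimal non-faces of Δ(Σ) (on 7 rays):

  P={1,3}:  v_{1} + v_{3} = 0  so sig = (2;())
  P={2,6}:  v_{2} + v_{6} = 0  so sig = (2;())
  P={0,5}:  v_{0} + v_{5} = v_{4}  so sig = (2;(1))
  P={0,6}:  v_{0} + v_{6} = v_{5}  so sig = (2;(1))
  P={1,2}:  v_{1} + v_{2} = v_{5}  so sig = (2;(1))
  P={2,5}:  v_{2} + v_{5} = v_{0}  so sig = (2;(1))
  P={3,5}:  v_{3} + v_{5} = v_{2}  so sig = (2;(1))
  P={5,6}:  v_{5} + v_{6} = v_{1}  so sig = (2;(1))
  P={3,4}:  v_{3} + v_{4} = v_{0} + v_{2}  so sig = (2;(1,1))
  P={0,1}:  v_{0} + v_{1} = 2·v_{5}  so sig = (2;(2))
  P={0,3}:  v_{0} + v_{3} = 2·v_{2}  so sig = (2;(2))
  P={2,4}:  v_{2} + v_{4} = 2·v_{0}  so sig = (2;(2))
  P={4,6}:  v_{4} + v_{6} = 2·v_{5}  so sig = (2;(2))
  P={1,4}:  v_{1} + v_{4} = 3·v_{5}  so sig = (2;(3))

so the primitive-relation signature multiset is
{ (2;()) ×2,  (2;(1)) ×6,  (2;(1,1)),  (2;(2)) ×4,  (2;(3)) }


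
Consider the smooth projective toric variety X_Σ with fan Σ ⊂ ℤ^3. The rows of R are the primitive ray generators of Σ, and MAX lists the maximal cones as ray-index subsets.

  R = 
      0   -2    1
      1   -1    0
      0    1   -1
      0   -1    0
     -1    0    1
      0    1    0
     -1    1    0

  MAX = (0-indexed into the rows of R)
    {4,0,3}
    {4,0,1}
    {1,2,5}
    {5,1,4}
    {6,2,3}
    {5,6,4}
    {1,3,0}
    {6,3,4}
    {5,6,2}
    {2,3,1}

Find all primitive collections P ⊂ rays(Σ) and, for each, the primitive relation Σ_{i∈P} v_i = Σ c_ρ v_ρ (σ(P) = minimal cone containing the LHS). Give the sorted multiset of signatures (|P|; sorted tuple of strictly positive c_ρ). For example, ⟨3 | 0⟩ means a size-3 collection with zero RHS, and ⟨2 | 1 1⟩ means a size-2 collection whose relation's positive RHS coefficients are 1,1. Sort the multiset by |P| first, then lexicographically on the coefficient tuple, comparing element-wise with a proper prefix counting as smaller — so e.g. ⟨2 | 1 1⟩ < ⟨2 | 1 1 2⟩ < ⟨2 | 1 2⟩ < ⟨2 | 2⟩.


Σ has 7 primitive collections:

  • {1,6}:  v_{1} + v_{6} = 0  so sig = ⟨2 | 0⟩
  • {3,5}:  v_{3} + v_{5} = 0  so sig = ⟨2 | 0⟩
  • {0,2}:  v_{0} + v_{2} = v_{3}  so sig = ⟨2 | 1⟩
  • {2,4}:  v_{2} + v_{4} = v_{6}  so sig = ⟨2 | 1⟩
  • {0,5}:  v_{0} + v_{5} = v_{1} + v_{4}  so sig = ⟨2 | 1 1⟩
  • {0,6}:  v_{0} + v_{6} = v_{3} + v_{4}  so sig = ⟨2 | 1 1⟩
  • {1,3,4}:  v_{1} + v_{3} + v_{4} = v_{0}  so sig = ⟨3 | 1⟩

so the primitive-relation signature multiset is
[⟨2 | 0⟩, ⟨2 | 0⟩, ⟨2 | 1⟩, ⟨2 | 1⟩, ⟨2 | 1 1⟩, ⟨2 | 1 1⟩, ⟨3 | 1⟩]


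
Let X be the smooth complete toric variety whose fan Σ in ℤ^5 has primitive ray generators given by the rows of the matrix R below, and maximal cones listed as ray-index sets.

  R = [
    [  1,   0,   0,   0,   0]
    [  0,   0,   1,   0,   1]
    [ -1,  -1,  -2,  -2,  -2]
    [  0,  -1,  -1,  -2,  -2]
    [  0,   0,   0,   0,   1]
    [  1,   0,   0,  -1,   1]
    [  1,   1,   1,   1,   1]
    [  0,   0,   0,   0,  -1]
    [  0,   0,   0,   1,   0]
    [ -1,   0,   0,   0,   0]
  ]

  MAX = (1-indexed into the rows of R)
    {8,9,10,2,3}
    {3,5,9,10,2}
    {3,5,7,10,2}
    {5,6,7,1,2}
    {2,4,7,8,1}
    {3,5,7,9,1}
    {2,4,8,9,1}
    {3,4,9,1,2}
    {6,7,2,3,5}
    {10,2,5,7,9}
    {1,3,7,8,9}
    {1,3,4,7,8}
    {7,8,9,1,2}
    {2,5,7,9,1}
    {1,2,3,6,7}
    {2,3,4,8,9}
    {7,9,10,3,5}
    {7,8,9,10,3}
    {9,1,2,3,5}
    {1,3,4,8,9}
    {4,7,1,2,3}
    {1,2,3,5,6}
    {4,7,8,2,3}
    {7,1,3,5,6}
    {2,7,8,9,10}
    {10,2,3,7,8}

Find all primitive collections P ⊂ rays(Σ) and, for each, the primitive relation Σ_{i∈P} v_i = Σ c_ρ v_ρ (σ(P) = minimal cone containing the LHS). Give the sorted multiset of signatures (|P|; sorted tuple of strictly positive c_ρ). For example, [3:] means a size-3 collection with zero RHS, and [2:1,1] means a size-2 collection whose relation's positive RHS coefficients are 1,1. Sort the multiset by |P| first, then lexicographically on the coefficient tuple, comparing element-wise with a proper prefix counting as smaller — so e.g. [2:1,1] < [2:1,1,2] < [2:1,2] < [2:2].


Minimal non-faces — 12 found among 10 rays, 26 max cones:

  • {1,10}:  v_{1} + v_{10} = 0  ⇒ sig = [2:]
  • {5,8}:  v_{5} + v_{8} = 0  ⇒ sig = [2:]
  • {6,9}:  v_{6} + v_{9} = v_{1} + v_{5}  ⇒ sig = [2:1,1]
  • {4,5}:  v_{4} + v_{5} = v_{1} + v_{2} + v_{3}  ⇒ sig = [2:1,1,1]
  • {4,10}:  v_{4} + v_{10} = v_{2} + v_{3} + v_{8}  ⇒ sig = [2:1,1,1]
  • {6,8}:  v_{6} + v_{8} = v_{1} + v_{2} + v_{3} + v_{7}  ⇒ sig = [2:1,1,1,1]
  • {6,10}:  v_{6} + v_{10} = v_{2} + v_{3} + v_{5} + v_{7}  ⇒ sig = [2:1,1,1,1]
  • {4,6}:  v_{4} + v_{6} = 2·v_{1} + 2·v_{2} + 2·v_{3} + v_{7}  ⇒ sig = [2:1,2,2,2]
  • {4,7,9}:  v_{4} + v_{7} + v_{9} = v_{1} + v_{8}  ⇒ sig = [3:1,1]
  • {2,3,7,9}:  v_{2} + v_{3} + v_{7} + v_{9} = 0  ⇒ sig = [4:]
  • {1,2,3,8}:  v_{1} + v_{2} + v_{3} + v_{8} = v_{4}  ⇒ sig = [4:1]
  • {1,2,3,5,7}:  v_{1} + v_{2} + v_{3} + v_{5} + v_{7} = v_{6}  ⇒ sig = [5:1]

so the primitive-relation signature multiset is
{ [2:] ×2,  [2:1,1],  [2:1,1,1] ×2,  [2:1,1,1,1] ×2,  [2:1,2,2,2],  [3:1,1],  [4:],  [4:1],  [5:1] }


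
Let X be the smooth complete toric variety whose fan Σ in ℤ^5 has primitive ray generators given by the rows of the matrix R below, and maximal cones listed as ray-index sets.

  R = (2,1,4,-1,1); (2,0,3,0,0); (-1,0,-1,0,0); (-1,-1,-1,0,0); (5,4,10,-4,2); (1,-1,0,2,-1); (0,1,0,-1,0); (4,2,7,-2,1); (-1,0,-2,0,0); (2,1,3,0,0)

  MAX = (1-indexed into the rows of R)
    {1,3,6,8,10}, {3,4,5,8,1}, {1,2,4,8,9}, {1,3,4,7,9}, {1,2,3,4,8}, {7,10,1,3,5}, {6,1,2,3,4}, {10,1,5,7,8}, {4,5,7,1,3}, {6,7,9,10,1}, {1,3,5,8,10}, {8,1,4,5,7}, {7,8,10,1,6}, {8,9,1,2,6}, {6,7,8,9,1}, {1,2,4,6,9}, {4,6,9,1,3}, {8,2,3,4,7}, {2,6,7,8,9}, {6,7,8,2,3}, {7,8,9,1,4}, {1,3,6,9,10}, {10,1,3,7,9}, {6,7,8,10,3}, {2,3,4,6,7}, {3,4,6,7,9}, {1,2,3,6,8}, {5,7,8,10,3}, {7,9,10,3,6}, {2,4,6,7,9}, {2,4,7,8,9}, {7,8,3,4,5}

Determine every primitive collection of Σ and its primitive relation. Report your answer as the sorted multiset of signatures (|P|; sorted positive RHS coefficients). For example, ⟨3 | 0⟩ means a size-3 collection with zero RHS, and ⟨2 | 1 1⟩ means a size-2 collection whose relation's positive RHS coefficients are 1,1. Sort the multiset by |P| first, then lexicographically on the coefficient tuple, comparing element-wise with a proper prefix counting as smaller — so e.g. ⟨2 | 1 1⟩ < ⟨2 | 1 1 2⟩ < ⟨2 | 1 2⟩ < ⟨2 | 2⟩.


Δ(Σ) — 10 vertices, 13 min non-faces:

  • {4,10}:  v_{4} + v_{10} = v_{2} + v_{3}  ⟹  sig = ⟨2 | 1 1⟩
  • {5,6}:  v_{5} + v_{6} = v_{8} + v_{10}  ⟹  sig = ⟨2 | 1 1⟩
  • {2,10}:  v_{2} + v_{10} = v_{3} + v_{6} + v_{8}  ⟹  sig = ⟨2 | 1 1 1⟩
  • {2,5}:  v_{2} + v_{5} = v_{3} + 2·v_{8}  ⟹  sig = ⟨2 | 1 2⟩
  • {5,9}:  v_{5} + v_{9} = 2·v_{1} + 2·v_{7}  ⟹  sig = ⟨2 | 2 2⟩
  • {2,3,9}:  v_{2} + v_{3} + v_{9} = 0  ⟹  sig = ⟨3 | 0⟩
  • {1,2,7}:  v_{1} + v_{2} + v_{7} = v_{8}  ⟹  sig = ⟨3 | 1⟩
  • {3,8,9}:  v_{3} + v_{8} + v_{9} = v_{1} + v_{7}  ⟹  sig = ⟨3 | 1 1⟩
  • {8,9,10}:  v_{8} + v_{9} + v_{10} = 2·v_{1} + v_{6} + 2·v_{7}  ⟹  sig = ⟨3 | 1 2 2⟩
  • {4,6,8}:  v_{4} + v_{6} + v_{8} = 2·v_{2}  ⟹  sig = ⟨3 | 2⟩
  • {1,3,6,7}:  v_{1} + v_{3} + v_{6} + v_{7} = v_{10}  ⟹  sig = ⟨4 | 1⟩
  • {1,3,7,8}:  v_{1} + v_{3} + v_{7} + v_{8} = v_{5}  ⟹  sig = ⟨4 | 1⟩
  • {1,4,6,7}:  v_{1} + v_{4} + v_{6} + v_{7} = v_{2}  ⟹  sig = ⟨4 | 1⟩

so the primitive-relation signature multiset is
[⟨2 | 1 1⟩, ⟨2 | 1 1⟩, ⟨2 | 1 1 1⟩, ⟨2 | 1 2⟩, ⟨2 | 2 2⟩, ⟨3 | 0⟩, ⟨3 | 1⟩, ⟨3 | 1 1⟩, ⟨3 | 1 2 2⟩, ⟨3 | 2⟩, ⟨4 | 1⟩, ⟨4 | 1⟩, ⟨4 | 1⟩]


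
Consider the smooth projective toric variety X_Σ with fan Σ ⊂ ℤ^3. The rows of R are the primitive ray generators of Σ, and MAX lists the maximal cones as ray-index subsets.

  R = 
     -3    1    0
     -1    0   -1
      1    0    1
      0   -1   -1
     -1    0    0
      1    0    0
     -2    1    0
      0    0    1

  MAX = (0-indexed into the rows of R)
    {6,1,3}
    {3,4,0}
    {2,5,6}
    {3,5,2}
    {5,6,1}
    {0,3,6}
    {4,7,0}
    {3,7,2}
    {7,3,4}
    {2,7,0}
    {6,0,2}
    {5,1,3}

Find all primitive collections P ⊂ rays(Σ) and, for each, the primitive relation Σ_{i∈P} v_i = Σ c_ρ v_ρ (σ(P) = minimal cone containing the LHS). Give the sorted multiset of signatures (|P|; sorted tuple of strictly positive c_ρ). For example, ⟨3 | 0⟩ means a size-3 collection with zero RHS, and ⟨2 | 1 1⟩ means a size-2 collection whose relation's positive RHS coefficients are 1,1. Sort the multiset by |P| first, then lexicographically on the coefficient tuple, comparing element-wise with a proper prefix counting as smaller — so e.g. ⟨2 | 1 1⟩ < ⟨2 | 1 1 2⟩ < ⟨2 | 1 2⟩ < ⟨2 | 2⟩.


Primitive collections (14):

  P={1,2}:  v_{1} + v_{2} = 0  so sig = ⟨2 | 0⟩
  P={4,5}:  v_{4} + v_{5} = 0  so sig = ⟨2 | 0⟩
  P={0,5}:  v_{0} + v_{5} = v_{6}  so sig = ⟨2 | 1⟩
  P={1,7}:  v_{1} + v_{7} = v_{4}  so sig = ⟨2 | 1⟩
  P={2,4}:  v_{2} + v_{4} = v_{7}  so sig = ⟨2 | 1⟩
  P={4,6}:  v_{4} + v_{6} = v_{0}  so sig = ⟨2 | 1⟩
  P={5,7}:  v_{5} + v_{7} = v_{2}  so sig = ⟨2 | 1⟩
  P={1,4}:  v_{1} + v_{4} = v_{3} + v_{6}  so sig = ⟨2 | 1 1⟩
  P={6,7}:  v_{6} + v_{7} = v_{0} + v_{2}  so sig = ⟨2 | 1 1⟩
  P={0,1}:  v_{0} + v_{1} = v_{3} + 2·v_{6}  so sig = ⟨2 | 1 2⟩
  P={2,3,6}:  v_{2} + v_{3} + v_{6} = v_{4}  so sig = ⟨3 | 1⟩
  P={3,5,6}:  v_{3} + v_{5} + v_{6} = v_{1}  so sig = ⟨3 | 1⟩
  P={0,2,3}:  v_{0} + v_{2} + v_{3} = 2·v_{4}  so sig = ⟨3 | 2⟩
  P={0,3,7}:  v_{0} + v_{3} + v_{7} = 3·v_{4}  so sig = ⟨3 | 3⟩

so the primitive-relation signature multiset is
{ ⟨2 | 0⟩ ×2,  ⟨2 | 1⟩ ×5,  ⟨2 | 1 1⟩ ×2,  ⟨2 | 1 2⟩,  ⟨3 | 1⟩ ×2,  ⟨3 | 2⟩,  ⟨3 | 3⟩ }


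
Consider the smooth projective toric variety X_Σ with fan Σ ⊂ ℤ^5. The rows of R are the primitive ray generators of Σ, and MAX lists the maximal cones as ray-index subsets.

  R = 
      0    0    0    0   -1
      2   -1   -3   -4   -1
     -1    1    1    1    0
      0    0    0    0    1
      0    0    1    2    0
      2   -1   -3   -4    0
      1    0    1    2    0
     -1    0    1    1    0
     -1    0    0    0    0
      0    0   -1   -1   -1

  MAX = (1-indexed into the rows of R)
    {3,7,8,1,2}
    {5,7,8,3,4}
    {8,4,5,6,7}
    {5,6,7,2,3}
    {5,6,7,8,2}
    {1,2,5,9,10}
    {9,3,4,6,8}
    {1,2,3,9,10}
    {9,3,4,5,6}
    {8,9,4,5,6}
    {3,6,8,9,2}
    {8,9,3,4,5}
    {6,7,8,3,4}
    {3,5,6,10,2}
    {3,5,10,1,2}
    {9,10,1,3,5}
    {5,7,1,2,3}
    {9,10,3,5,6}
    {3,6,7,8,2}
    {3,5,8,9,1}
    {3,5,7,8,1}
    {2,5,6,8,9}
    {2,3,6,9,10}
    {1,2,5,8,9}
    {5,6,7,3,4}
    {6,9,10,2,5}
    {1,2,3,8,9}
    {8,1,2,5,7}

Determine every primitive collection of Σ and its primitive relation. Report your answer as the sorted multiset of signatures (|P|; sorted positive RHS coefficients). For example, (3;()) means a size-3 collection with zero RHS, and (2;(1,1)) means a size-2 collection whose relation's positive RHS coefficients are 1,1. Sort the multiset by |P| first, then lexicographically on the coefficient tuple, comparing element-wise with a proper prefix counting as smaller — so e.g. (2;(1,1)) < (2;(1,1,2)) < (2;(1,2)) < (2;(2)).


Minimal non-faces — 10 found among 10 rays, 28 max cones:

  {1,4}:  v_{1} + v_{4} = 0  so sig = (2;())
  {1,6}:  v_{1} + v_{6} = v_{2}  so sig = (2;(1))
  {2,4}:  v_{2} + v_{4} = v_{6}  so sig = (2;(1))
  {7,9}:  v_{7} + v_{9} = v_{5}  so sig = (2;(1))
  {8,10}:  v_{8} + v_{10} = v_{1} + v_{9}  so sig = (2;(1,1))
  {4,10}:  v_{4} + v_{10} = v_{3} + v_{5} + v_{6} + v_{9}  so sig = (2;(1,1,1,1))
  {7,10}:  v_{7} + v_{10} = v_{2} + v_{3} + 2·v_{5}  so sig = (2;(1,1,2))
  {3,5,6,8}:  v_{3} + v_{5} + v_{6} + v_{8} = 0  so sig = (4;())
  {2,3,5,8}:  v_{2} + v_{3} + v_{5} + v_{8} = v_{1}  so sig = (4;(1))
  {2,3,5,9}:  v_{2} + v_{3} + v_{5} + v_{9} = v_{10}  so sig = (4;(1))

Hence PRS(X_Σ) =
[(2;()), (2;(1)), (2;(1)), (2;(1)), (2;(1,1)), (2;(1,1,1,1)), (2;(1,1,2)), (4;()), (4;(1)), (4;(1))]


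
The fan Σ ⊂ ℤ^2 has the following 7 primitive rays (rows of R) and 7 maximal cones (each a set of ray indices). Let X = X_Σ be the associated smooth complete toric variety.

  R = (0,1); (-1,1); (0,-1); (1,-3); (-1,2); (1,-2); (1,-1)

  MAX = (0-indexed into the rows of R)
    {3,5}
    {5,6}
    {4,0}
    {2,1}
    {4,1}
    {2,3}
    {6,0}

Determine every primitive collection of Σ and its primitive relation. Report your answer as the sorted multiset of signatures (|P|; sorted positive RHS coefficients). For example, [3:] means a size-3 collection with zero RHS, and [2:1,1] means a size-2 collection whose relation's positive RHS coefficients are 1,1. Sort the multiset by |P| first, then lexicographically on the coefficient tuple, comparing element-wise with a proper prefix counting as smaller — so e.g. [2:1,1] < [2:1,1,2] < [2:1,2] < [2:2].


14 collections generate NE(X_Σ); each relation:

  {0,2}:  v_{0} + v_{2} = 0 ; sig = [2:]
  {1,6}:  v_{1} + v_{6} = 0 ; sig = [2:]
  {4,5}:  v_{4} + v_{5} = 0 ; sig = [2:]
  {0,1}:  v_{0} + v_{1} = v_{4} ; sig = [2:1]
  {0,3}:  v_{0} + v_{3} = v_{5} ; sig = [2:1]
  {0,5}:  v_{0} + v_{5} = v_{6} ; sig = [2:1]
  {1,5}:  v_{1} + v_{5} = v_{2} ; sig = [2:1]
  {2,4}:  v_{2} + v_{4} = v_{1} ; sig = [2:1]
  {2,5}:  v_{2} + v_{5} = v_{3} ; sig = [2:1]
  {2,6}:  v_{2} + v_{6} = v_{5} ; sig = [2:1]
  {3,4}:  v_{3} + v_{4} = v_{2} ; sig = [2:1]
  {4,6}:  v_{4} + v_{6} = v_{0} ; sig = [2:1]
  {1,3}:  v_{1} + v_{3} = 2·v_{2} ; sig = [2:2]
  {3,6}:  v_{3} + v_{6} = 2·v_{5} ; sig = [2:2]

so the primitive-relation signature multiset is
    |P|=2: 14 collections, coeffs (), (), (), (1), (1), (1), (1), (1), (1), (1), (1), (1), (2), (2)


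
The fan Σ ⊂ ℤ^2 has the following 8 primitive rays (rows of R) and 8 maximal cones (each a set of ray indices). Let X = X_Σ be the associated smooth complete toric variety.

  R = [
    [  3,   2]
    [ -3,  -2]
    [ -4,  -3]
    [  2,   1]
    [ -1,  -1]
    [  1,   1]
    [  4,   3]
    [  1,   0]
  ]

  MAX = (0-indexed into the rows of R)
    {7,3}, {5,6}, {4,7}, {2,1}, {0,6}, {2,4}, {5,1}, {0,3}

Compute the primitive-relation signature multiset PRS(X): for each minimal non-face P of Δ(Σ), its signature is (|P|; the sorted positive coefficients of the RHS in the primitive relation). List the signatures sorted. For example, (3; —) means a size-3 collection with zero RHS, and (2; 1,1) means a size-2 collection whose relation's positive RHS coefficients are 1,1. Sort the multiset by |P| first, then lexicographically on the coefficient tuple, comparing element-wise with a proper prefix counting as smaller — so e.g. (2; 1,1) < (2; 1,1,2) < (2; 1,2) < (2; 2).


Primitive collections (20):

  P={0,1}:  v_{0} + v_{1} = 0 — sig = (2; —)
  P={2,6}:  v_{2} + v_{6} = 0 — sig = (2; —)
  P={4,5}:  v_{4} + v_{5} = 0 — sig = (2; —)
  P={0,2}:  v_{0} + v_{2} = v_{4} — sig = (2; 1)
  P={0,4}:  v_{0} + v_{4} = v_{3} — sig = (2; 1)
  P={0,5}:  v_{0} + v_{5} = v_{6} — sig = (2; 1)
  P={1,3}:  v_{1} + v_{3} = v_{4} — sig = (2; 1)
  P={1,4}:  v_{1} + v_{4} = v_{2} — sig = (2; 1)
  P={1,6}:  v_{1} + v_{6} = v_{5} — sig = (2; 1)
  P={2,5}:  v_{2} + v_{5} = v_{1} — sig = (2; 1)
  P={3,4}:  v_{3} + v_{4} = v_{7} — sig = (2; 1)
  P={3,5}:  v_{3} + v_{5} = v_{0} — sig = (2; 1)
  P={4,6}:  v_{4} + v_{6} = v_{0} — sig = (2; 1)
  P={5,7}:  v_{5} + v_{7} = v_{3} — sig = (2; 1)
  P={6,7}:  v_{6} + v_{7} = v_{0} + v_{3} — sig = (2; 1,1)
  P={0,7}:  v_{0} + v_{7} = 2·v_{3} — sig = (2; 2)
  P={1,7}:  v_{1} + v_{7} = 2·v_{4} — sig = (2; 2)
  P={2,3}:  v_{2} + v_{3} = 2·v_{4} — sig = (2; 2)
  P={3,6}:  v_{3} + v_{6} = 2·v_{0} — sig = (2; 2)
  P={2,7}:  v_{2} + v_{7} = 3·v_{4} — sig = (2; 3)

Sorted signature multiset PRS(X):
    |P|=2: 20 collections, coeffs (), (), (), (1), (1), (1), (1), (1), (1), (1), (1), (1), (1), (1), (1,1), (2), (2), (2), (2), (3)


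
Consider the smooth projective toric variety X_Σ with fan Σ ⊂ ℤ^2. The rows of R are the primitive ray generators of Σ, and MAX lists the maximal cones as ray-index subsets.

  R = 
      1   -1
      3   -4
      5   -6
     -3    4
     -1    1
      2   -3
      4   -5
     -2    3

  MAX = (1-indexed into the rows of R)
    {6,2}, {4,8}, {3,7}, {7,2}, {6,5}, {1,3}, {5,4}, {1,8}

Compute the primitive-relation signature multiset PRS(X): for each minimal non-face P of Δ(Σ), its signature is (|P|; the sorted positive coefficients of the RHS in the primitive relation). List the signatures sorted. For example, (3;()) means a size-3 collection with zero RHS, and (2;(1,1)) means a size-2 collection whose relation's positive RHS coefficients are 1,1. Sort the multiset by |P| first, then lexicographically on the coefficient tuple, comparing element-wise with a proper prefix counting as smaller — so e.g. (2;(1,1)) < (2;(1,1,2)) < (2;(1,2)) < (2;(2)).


20 collections generate NE(X_Σ); each relation:

  P = {1,5}:  v_{1} + v_{5} = 0 — sig = (2;())
  P = {2,4}:  v_{2} + v_{4} = 0 — sig = (2;())
  P = {6,8}:  v_{6} + v_{8} = 0 — sig = (2;())
  P = {1,2}:  v_{1} + v_{2} = v_{7} — sig = (2;(1))
  P = {1,4}:  v_{1} + v_{4} = v_{8} — sig = (2;(1))
  P = {1,6}:  v_{1} + v_{6} = v_{2} — sig = (2;(1))
  P = {1,7}:  v_{1} + v_{7} = v_{3} — sig = (2;(1))
  P = {2,5}:  v_{2} + v_{5} = v_{6} — sig = (2;(1))
  P = {2,8}:  v_{2} + v_{8} = v_{1} — sig = (2;(1))
  P = {3,5}:  v_{3} + v_{5} = v_{7} — sig = (2;(1))
  P = {4,6}:  v_{4} + v_{6} = v_{5} — sig = (2;(1))
  P = {4,7}:  v_{4} + v_{7} = v_{1} — sig = (2;(1))
  P = {5,7}:  v_{5} + v_{7} = v_{2} — sig = (2;(1))
  P = {5,8}:  v_{5} + v_{8} = v_{4} — sig = (2;(1))
  P = {3,6}:  v_{3} + v_{6} = v_{2} + v_{7} — sig = (2;(1,1))
  P = {2,3}:  v_{2} + v_{3} = 2·v_{7} — sig = (2;(2))
  P = {3,4}:  v_{3} + v_{4} = 2·v_{1} — sig = (2;(2))
  P = {6,7}:  v_{6} + v_{7} = 2·v_{2} — sig = (2;(2))
  P = {7,8}:  v_{7} + v_{8} = 2·v_{1} — sig = (2;(2))
  P = {3,8}:  v_{3} + v_{8} = 3·v_{1} — sig = (2;(3))

Hence PRS(X_Σ) =
[(2;()), (2;()), (2;()), (2;(1)), (2;(1)), (2;(1)), (2;(1)), (2;(1)), (2;(1)), (2;(1)), (2;(1)), (2;(1)), (2;(1)), (2;(1)), (2;(1,1)), (2;(2)), (2;(2)), (2;(2)), (2;(2)), (2;(3))]


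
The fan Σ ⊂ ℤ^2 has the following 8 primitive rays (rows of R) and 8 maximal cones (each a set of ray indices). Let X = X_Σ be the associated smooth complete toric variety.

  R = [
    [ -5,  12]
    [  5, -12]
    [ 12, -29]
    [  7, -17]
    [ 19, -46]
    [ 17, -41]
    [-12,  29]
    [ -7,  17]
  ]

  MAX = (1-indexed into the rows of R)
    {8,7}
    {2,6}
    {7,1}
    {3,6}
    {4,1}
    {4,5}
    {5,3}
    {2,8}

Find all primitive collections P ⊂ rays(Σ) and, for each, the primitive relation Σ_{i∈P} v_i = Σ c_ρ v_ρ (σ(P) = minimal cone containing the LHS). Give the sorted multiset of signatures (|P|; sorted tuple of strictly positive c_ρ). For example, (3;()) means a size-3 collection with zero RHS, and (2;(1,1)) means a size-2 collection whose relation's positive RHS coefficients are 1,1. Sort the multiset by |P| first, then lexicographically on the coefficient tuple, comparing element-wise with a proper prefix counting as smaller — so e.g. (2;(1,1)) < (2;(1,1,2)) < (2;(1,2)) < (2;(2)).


20 minimal non-faces of Δ(Σ) (on 8 rays):

  P={1,2}:  v_{1} + v_{2} = 0  →  sig = (2;())
  P={3,7}:  v_{3} + v_{7} = 0  →  sig = (2;())
  P={4,8}:  v_{4} + v_{8} = 0  →  sig = (2;())
  P={1,3}:  v_{1} + v_{3} = v_{4}  →  sig = (2;(1))
  P={1,6}:  v_{1} + v_{6} = v_{3}  →  sig = (2;(1))
  P={1,8}:  v_{1} + v_{8} = v_{7}  →  sig = (2;(1))
  P={2,3}:  v_{2} + v_{3} = v_{6}  →  sig = (2;(1))
  P={2,4}:  v_{2} + v_{4} = v_{3}  →  sig = (2;(1))
  P={2,7}:  v_{2} + v_{7} = v_{8}  →  sig = (2;(1))
  P={3,4}:  v_{3} + v_{4} = v_{5}  →  sig = (2;(1))
  P={3,8}:  v_{3} + v_{8} = v_{2}  →  sig = (2;(1))
  P={4,7}:  v_{4} + v_{7} = v_{1}  →  sig = (2;(1))
  P={5,7}:  v_{5} + v_{7} = v_{4}  →  sig = (2;(1))
  P={5,8}:  v_{5} + v_{8} = v_{3}  →  sig = (2;(1))
  P={6,7}:  v_{6} + v_{7} = v_{2}  →  sig = (2;(1))
  P={1,5}:  v_{1} + v_{5} = 2·v_{4}  →  sig = (2;(2))
  P={2,5}:  v_{2} + v_{5} = 2·v_{3}  →  sig = (2;(2))
  P={4,6}:  v_{4} + v_{6} = 2·v_{3}  →  sig = (2;(2))
  P={6,8}:  v_{6} + v_{8} = 2·v_{2}  →  sig = (2;(2))
  P={5,6}:  v_{5} + v_{6} = 3·v_{3}  →  sig = (2;(3))

Signatures (|P|; sorted positive RHS coefficients), sorted:
    (2;())
    (2;())
    (2;())
    (2;(1))
    (2;(1))
    (2;(1))
    (2;(1))
    (2;(1))
    (2;(1))
    (2;(1))
    (2;(1))
    (2;(1))
    (2;(1))
    (2;(1))
    (2;(1))
    (2;(2))
    (2;(2))
    (2;(2))
    (2;(2))
    (2;(3))


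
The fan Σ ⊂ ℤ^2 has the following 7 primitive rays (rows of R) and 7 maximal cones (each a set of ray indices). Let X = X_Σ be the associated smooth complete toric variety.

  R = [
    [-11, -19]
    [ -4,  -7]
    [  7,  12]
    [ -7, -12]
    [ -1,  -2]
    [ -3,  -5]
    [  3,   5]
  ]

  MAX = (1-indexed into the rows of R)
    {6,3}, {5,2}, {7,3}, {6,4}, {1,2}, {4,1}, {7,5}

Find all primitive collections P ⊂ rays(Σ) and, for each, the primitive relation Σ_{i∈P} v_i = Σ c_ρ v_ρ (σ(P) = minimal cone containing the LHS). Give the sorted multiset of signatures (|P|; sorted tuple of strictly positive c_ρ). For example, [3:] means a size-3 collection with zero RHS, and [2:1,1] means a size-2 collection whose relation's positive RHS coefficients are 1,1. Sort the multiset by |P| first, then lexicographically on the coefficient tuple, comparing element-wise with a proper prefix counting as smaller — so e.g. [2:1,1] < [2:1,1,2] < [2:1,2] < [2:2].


14 collections generate NE(X_Σ); each relation:

  P={3,4}:  v_{3} + v_{4} = 0  →  sig = [2:]
  P={6,7}:  v_{6} + v_{7} = 0  →  sig = [2:]
  P={1,3}:  v_{1} + v_{3} = v_{2}  →  sig = [2:1]
  P={2,3}:  v_{2} + v_{3} = v_{7}  →  sig = [2:1]
  P={2,4}:  v_{2} + v_{4} = v_{1}  →  sig = [2:1]
  P={2,6}:  v_{2} + v_{6} = v_{4}  →  sig = [2:1]
  P={2,7}:  v_{2} + v_{7} = v_{5}  →  sig = [2:1]
  P={4,7}:  v_{4} + v_{7} = v_{2}  →  sig = [2:1]
  P={5,6}:  v_{5} + v_{6} = v_{2}  →  sig = [2:1]
  P={1,6}:  v_{1} + v_{6} = 2·v_{4}  →  sig = [2:2]
  P={1,7}:  v_{1} + v_{7} = 2·v_{2}  →  sig = [2:2]
  P={3,5}:  v_{3} + v_{5} = 2·v_{7}  →  sig = [2:2]
  P={4,5}:  v_{4} + v_{5} = 2·v_{2}  →  sig = [2:2]
  P={1,5}:  v_{1} + v_{5} = 3·v_{2}  →  sig = [2:3]

Signatures (|P|; sorted positive RHS coefficients), sorted:
[[2:], [2:], [2:1], [2:1], [2:1], [2:1], [2:1], [2:1], [2:1], [2:2], [2:2], [2:2], [2:2], [2:3]]


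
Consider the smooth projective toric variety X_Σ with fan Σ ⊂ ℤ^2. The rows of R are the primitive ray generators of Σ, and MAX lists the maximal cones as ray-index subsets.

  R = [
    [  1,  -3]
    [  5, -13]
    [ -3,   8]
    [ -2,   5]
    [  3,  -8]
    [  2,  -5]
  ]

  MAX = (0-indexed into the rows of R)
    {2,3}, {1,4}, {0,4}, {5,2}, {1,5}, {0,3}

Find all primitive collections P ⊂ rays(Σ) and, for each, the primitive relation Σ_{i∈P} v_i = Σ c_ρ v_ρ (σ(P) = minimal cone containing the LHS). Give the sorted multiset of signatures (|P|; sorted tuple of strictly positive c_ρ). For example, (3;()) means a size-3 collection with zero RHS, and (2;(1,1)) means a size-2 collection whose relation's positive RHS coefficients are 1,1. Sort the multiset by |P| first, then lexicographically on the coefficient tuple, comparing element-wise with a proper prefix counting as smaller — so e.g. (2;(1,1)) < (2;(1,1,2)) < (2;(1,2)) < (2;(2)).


9 collections generate NE(X_Σ); each relation:

  {2,4}:  v_{2} + v_{4} = 0  ⟹  sig = (2;())
  {3,5}:  v_{3} + v_{5} = 0  ⟹  sig = (2;())
  {0,2}:  v_{0} + v_{2} = v_{3}  ⟹  sig = (2;(1))
  {0,5}:  v_{0} + v_{5} = v_{4}  ⟹  sig = (2;(1))
  {1,2}:  v_{1} + v_{2} = v_{5}  ⟹  sig = (2;(1))
  {1,3}:  v_{1} + v_{3} = v_{4}  ⟹  sig = (2;(1))
  {3,4}:  v_{3} + v_{4} = v_{0}  ⟹  sig = (2;(1))
  {4,5}:  v_{4} + v_{5} = v_{1}  ⟹  sig = (2;(1))
  {0,1}:  v_{0} + v_{1} = 2·v_{4}  ⟹  sig = (2;(2))

so the primitive-relation signature multiset is
    |P|=2: 9 collections, coeffs (), (), (1), (1), (1), (1), (1), (1), (2)


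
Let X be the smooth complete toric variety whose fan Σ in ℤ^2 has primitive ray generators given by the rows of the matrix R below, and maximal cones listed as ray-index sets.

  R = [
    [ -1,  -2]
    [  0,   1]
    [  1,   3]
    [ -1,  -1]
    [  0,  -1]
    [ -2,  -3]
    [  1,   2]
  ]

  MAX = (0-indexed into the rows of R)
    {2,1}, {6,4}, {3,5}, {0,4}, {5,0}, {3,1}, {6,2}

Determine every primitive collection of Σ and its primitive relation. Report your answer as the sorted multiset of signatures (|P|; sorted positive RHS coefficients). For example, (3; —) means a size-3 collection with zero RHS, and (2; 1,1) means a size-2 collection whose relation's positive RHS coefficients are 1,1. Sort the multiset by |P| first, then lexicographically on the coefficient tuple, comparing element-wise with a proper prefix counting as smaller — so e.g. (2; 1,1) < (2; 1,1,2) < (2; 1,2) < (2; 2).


The 14 primitive collections of Σ (r=7, n=2):

  P = {0,6}:  v_{0} + v_{6} = 0  ⇒ sig = (2; —)
  P = {1,4}:  v_{1} + v_{4} = 0  ⇒ sig = (2; —)
  P = {0,1}:  v_{0} + v_{1} = v_{3}  ⇒ sig = (2; 1)
  P = {0,2}:  v_{0} + v_{2} = v_{1}  ⇒ sig = (2; 1)
  P = {0,3}:  v_{0} + v_{3} = v_{5}  ⇒ sig = (2; 1)
  P = {1,6}:  v_{1} + v_{6} = v_{2}  ⇒ sig = (2; 1)
  P = {2,4}:  v_{2} + v_{4} = v_{6}  ⇒ sig = (2; 1)
  P = {3,4}:  v_{3} + v_{4} = v_{0}  ⇒ sig = (2; 1)
  P = {3,6}:  v_{3} + v_{6} = v_{1}  ⇒ sig = (2; 1)
  P = {5,6}:  v_{5} + v_{6} = v_{3}  ⇒ sig = (2; 1)
  P = {2,5}:  v_{2} + v_{5} = v_{1} + v_{3}  ⇒ sig = (2; 1,1)
  P = {1,5}:  v_{1} + v_{5} = 2·v_{3}  ⇒ sig = (2; 2)
  P = {2,3}:  v_{2} + v_{3} = 2·v_{1}  ⇒ sig = (2; 2)
  P = {4,5}:  v_{4} + v_{5} = 2·v_{0}  ⇒ sig = (2; 2)

Sorted signature multiset PRS(X):
    (2; —)
    (2; —)
    (2; 1)
    (2; 1)
    (2; 1)
    (2; 1)
    (2; 1)
    (2; 1)
    (2; 1)
    (2; 1)
    (2; 1,1)
    (2; 2)
    (2; 2)
    (2; 2)
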